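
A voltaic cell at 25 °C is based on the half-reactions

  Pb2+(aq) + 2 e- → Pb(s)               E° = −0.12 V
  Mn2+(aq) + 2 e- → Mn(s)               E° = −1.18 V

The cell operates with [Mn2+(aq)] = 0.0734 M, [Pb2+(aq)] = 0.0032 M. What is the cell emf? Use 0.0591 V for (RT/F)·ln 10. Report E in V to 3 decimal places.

The Pb²⁺/Pb couple has the more positive E°, so it is the cathode; Mn²⁺/Mn is the anode.
E°cell = −0.12 − (−1.18) = +1.06 V, with n = 2 electrons transferred.
The balanced reaction is Pb2+(aq) + Mn(s) → Pb(s) + Mn2+(aq), so Q = [Mn2+(aq)] / [Pb2+(aq)] = 22.9 and log Q = 1.361.
E = E° − (0.0591/n)·log Q = +1.06 − (0.0591/2)(1.361) = +1.020 V.

+1.020 V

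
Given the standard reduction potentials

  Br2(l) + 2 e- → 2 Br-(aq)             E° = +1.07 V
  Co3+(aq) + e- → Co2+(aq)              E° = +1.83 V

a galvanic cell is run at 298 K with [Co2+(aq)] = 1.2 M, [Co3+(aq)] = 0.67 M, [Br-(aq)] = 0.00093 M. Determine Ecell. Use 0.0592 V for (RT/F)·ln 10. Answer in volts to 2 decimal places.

The Co³⁺/Co²⁺ couple has the more positive E°, so it is the cathode; Br₂/Br⁻ is the anode.
The standard potential is +1.83 − (+1.07) = +0.76 V and the balanced reaction transfers n = 2 electrons.
The balanced reaction is 2 Co3+(aq) + 2 Br-(aq) → 2 Co2+(aq) + Br2(l), so Q = [Co2+(aq)]^2 / ([Co3+(aq)]^2·[Br-(aq)]^2) = 3.71×10^6 and log Q = 6.569.
By the Nernst equation, E = +0.76 − (0.0592/2)·(6.569) = +0.57 V.

+0.57 V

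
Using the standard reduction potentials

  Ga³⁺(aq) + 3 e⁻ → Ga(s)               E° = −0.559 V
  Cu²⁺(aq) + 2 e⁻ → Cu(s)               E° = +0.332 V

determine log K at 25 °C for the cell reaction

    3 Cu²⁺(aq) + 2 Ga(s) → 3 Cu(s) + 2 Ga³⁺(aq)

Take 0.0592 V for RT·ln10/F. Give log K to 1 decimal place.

The Cu²⁺/Cu couple is reduced (cathode); E°cell = +0.332 − (−0.559) = +0.891 V with n = 6.
At equilibrium E = 0, so log K = nE°cell / 0.0592 = (6)(+0.891) / 0.0592 = 90.3.

log K = 90.3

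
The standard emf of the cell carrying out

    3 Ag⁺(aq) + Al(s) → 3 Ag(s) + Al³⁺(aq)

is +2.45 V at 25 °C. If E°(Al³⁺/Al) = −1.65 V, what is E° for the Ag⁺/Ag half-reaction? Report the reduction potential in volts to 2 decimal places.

+0.80 V

In the reaction as written the Ag⁺/Ag couple is reduced (cathode) and Al³⁺/Al is oxidized (anode), so E°cell = E°(Ag⁺/Ag) − E°(Al³⁺/Al).
E°(Ag⁺/Ag) = E°cell + E°(anode) = +2.45 + (−1.65) = +0.80 V.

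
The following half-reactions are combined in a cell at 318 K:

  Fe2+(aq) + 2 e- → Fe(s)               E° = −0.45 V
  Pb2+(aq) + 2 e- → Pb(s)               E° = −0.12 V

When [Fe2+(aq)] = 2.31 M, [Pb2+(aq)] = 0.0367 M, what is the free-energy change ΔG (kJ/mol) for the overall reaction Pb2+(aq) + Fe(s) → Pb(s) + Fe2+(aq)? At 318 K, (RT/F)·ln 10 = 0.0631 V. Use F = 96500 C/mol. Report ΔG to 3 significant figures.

E°cell = −0.12 − (−0.45) = +0.33 V; the balanced reaction transfers n = 2 electrons.
Q = [Fe2+(aq)] / [Pb2+(aq)] = 62.9, so log Q = 1.799 and E = +0.33 − (0.0631/2)(1.799) = +0.2732 V.
Then ΔG = −nFE = −2 × 96500 × +0.2732 J/mol = −52.7 kJ/mol.

−52.7 kJ/mol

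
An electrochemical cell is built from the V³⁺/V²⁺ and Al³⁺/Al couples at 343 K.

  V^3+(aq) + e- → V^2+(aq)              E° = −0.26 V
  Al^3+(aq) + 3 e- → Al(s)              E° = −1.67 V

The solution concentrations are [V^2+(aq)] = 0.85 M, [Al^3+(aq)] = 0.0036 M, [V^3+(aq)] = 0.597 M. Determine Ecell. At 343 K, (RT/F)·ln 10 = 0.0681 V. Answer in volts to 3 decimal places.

+1.455 V

V³⁺/V²⁺ is reduced (cathode, E° = −0.26 V) and Al³⁺/Al is oxidized (anode).
E°cell = −0.26 − (−1.67) = +1.41 V, with n = 3 electrons transferred.
The balanced reaction is 3 V^3+(aq) + Al(s) → 3 V^2+(aq) + Al^3+(aq), so Q = ([V^2+(aq)]^3·[Al^3+(aq)]) / [V^3+(aq)]^3 = 0.0104 and log Q = −1.983.
By the Nernst equation, E = +1.41 − (0.0681/3)·(−1.983) = +1.455 V.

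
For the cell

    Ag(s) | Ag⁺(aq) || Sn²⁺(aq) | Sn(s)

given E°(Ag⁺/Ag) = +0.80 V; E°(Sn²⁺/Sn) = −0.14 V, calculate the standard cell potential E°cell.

By convention the left-hand electrode in cell notation is the anode (oxidation) and the right-hand electrode is the cathode (reduction).
E°cell = E°(right) − E°(left) = −0.14 − (+0.80) = −0.94 V.
The negative sign shows that, as written, the cell would require an external voltage to drive the reaction.

−0.94 V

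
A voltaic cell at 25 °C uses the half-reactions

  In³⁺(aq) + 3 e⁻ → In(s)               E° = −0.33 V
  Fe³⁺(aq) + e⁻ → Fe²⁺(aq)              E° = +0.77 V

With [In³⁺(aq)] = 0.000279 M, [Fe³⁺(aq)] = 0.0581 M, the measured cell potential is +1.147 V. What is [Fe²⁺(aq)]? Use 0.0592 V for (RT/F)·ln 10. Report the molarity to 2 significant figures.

Fe³⁺/Fe²⁺ is the cathode (higher E°); E°cell = +0.77 − (−0.33) = +1.10 V with n = 3.
Since E = E° − (0.0592/n)·log Q, log Q = n(E° − E)/0.0592 = −2.382.
Balancing electrons gives 3 Fe³⁺(aq) + In(s) → 3 Fe²⁺(aq) + In³⁺(aq); thus Q = ([Fe²⁺(aq)]^3·[In³⁺(aq)]) / [Fe³⁺(aq)]^3.
Solving for the unknown gives log [Fe²⁺(aq)] = −0.845, so [Fe²⁺(aq)] ≈ 0.14 M.

0.14 M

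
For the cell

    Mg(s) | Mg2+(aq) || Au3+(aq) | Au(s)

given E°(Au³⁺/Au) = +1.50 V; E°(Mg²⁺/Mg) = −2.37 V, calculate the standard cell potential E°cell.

+3.87 V

By convention the left-hand electrode in cell notation is the anode (oxidation) and the right-hand electrode is the cathode (reduction).
E°cell = E°(right) − E°(left) = +1.50 − (−2.37) = +3.87 V.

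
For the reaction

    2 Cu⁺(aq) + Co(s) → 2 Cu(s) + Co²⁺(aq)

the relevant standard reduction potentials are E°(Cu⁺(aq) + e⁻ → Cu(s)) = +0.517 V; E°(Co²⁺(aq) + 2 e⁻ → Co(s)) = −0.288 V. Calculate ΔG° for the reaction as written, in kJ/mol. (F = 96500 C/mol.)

In the reaction as written Cu⁺(aq) is reduced, so the Cu⁺/Cu couple is the cathode and Co²⁺/Co is the anode.
E°cell = +0.517 − (−0.288) = +0.805 V; balancing electrons gives n = 2.
ΔG° = −nFE°cell = −(2)(96500)(+0.805) J/mol = −155 kJ/mol.

−155 kJ/mol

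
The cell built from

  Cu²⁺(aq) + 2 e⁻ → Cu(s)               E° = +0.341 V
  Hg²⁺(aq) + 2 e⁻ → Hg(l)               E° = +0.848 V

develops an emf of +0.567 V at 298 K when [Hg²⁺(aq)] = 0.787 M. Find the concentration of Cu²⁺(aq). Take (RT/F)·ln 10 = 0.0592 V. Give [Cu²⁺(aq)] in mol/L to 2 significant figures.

With Hg²⁺/Hg at the cathode and Cu²⁺/Cu at the anode, E°cell = +0.848 − (+0.341) = +0.507 V (n = 2).
From the Nernst equation, log Q = n(E° − E)/0.0592 = 2·(+0.507 − (+0.567))/0.0592 = −2.027.
Balancing electrons gives Hg²⁺(aq) + Cu(s) → Hg(l) + Cu²⁺(aq); thus Q = [Cu²⁺(aq)] / [Hg²⁺(aq)].
Solving for the unknown gives log [Cu²⁺(aq)] = −2.131, so [Cu²⁺(aq)] ≈ 0.0074 M.

0.0074 M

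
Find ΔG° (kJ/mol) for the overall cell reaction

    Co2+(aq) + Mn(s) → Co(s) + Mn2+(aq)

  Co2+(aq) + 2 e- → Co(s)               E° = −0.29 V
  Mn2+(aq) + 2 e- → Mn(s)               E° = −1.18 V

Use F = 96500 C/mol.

−172 kJ/mol

In the reaction as written Co2+(aq) is reduced, so the Co²⁺/Co couple is the cathode and Mn²⁺/Mn is the anode.
E°cell = −0.29 − (−1.18) = +0.89 V; balancing electrons gives n = 2.
ΔG° = −nFE°cell = −(2)(96500)(+0.89) J/mol = −172 kJ/mol.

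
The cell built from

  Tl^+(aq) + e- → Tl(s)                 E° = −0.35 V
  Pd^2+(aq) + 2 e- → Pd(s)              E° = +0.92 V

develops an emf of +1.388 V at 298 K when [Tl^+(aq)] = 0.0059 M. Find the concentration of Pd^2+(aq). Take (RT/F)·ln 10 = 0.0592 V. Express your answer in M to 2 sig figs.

0.34 M

With Pd²⁺/Pd at the cathode and Tl⁺/Tl at the anode, E°cell = +0.92 − (−0.35) = +1.27 V (n = 2).
Rearranging E = E° − (0.0592/n)·log Q gives log Q = 2(+1.27 − (+1.388))/0.0592 = −3.986.
Balancing electrons gives Pd^2+(aq) + 2 Tl(s) → Pd(s) + 2 Tl^+(aq); thus Q = [Tl^+(aq)]^2 / [Pd^2+(aq)].
Solving for the unknown gives log [Pd^2+(aq)] = −0.472, so [Pd^2+(aq)] ≈ 0.34 M.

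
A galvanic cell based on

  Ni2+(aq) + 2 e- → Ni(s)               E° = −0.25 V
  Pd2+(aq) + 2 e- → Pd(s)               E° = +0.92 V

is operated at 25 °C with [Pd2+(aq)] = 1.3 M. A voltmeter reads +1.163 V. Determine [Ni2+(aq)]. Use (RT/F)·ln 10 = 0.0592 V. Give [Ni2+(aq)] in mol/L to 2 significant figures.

With Pd²⁺/Pd at the cathode and Ni²⁺/Ni at the anode, E°cell = +0.92 − (−0.25) = +1.17 V (n = 2).
Since E = E° − (0.0592/n)·log Q, log Q = n(E° − E)/0.0592 = 0.236.
The balanced reaction is Pd2+(aq) + Ni(s) → Pd(s) + Ni2+(aq), so Q = [Ni2+(aq)] / [Pd2+(aq)].
Substituting the known concentrations and solving, log [Ni2+(aq)] = 0.350 and [Ni2+(aq)] = 2.2 M.

2.2 M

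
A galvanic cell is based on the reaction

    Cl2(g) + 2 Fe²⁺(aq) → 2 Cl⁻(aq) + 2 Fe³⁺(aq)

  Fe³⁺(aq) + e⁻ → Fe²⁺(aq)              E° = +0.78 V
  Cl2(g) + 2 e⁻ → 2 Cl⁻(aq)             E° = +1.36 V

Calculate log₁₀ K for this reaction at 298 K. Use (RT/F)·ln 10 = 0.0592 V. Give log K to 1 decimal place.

The Cl₂/Cl⁻ couple is reduced (cathode); E°cell = +1.36 − (+0.78) = +0.58 V with n = 2.
At equilibrium E = 0, so log K = nE°cell / 0.0592 = (2)(+0.58) / 0.0592 = 19.6.

log K = 19.6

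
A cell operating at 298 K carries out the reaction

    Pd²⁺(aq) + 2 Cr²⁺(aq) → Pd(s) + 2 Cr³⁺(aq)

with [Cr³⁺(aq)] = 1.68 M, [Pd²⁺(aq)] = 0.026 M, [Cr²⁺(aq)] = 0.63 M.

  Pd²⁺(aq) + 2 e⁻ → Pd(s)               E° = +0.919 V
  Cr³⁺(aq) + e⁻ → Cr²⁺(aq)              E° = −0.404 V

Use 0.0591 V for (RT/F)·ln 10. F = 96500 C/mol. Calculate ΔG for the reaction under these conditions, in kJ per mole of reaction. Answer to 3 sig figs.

With Pd²⁺/Pd reduced at the cathode, E°cell = +0.919 − (−0.404) = +1.323 V and n = 2.
Q = [Cr³⁺(aq)]^2 / ([Pd²⁺(aq)]·[Cr²⁺(aq)]^2) = 274, so log Q = 2.437 and E = +1.323 − (0.0591/2)(2.437) = +1.2510 V.
Then ΔG = −nFE = −2 × 96500 × +1.2510 J/mol = −241 kJ/mol.

−241 kJ/mol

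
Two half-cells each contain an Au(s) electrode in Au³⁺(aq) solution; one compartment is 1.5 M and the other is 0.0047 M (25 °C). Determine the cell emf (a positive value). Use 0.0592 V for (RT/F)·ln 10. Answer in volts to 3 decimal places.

0.049 V

For a concentration cell E°cell = 0, since both electrodes use the same couple.
The compartment with the higher Au³⁺(aq) concentration (1.5 M) acts as the cathode; ions are reduced there and produced at the dilute (0.0047 M) anode.
With n = 3, Ecell = −(0.0592/3)·log([dilute]/[conc]) = −(0.0592/3)·log(0.0047/1.5) = +0.049 V.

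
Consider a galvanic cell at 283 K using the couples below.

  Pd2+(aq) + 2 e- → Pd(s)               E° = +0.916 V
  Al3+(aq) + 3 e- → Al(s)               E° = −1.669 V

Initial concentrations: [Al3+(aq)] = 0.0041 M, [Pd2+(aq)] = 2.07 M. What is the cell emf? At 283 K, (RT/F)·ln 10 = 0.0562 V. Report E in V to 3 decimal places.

Pd²⁺/Pd is reduced (cathode, E° = +0.916 V) and Al³⁺/Al is oxidized (anode).
E°cell = +0.916 − (−1.669) = +2.585 V, with n = 6 electrons transferred.
The balanced reaction is 3 Pd2+(aq) + 2 Al(s) → 3 Pd(s) + 2 Al3+(aq), so Q = [Al3+(aq)]^2 / [Pd2+(aq)]^3 = 1.9×10^−6 and log Q = −5.722.
E = E° − (0.0562/n)·log Q = +2.585 − (0.0562/6)(−5.722) = +2.639 V.

+2.639 V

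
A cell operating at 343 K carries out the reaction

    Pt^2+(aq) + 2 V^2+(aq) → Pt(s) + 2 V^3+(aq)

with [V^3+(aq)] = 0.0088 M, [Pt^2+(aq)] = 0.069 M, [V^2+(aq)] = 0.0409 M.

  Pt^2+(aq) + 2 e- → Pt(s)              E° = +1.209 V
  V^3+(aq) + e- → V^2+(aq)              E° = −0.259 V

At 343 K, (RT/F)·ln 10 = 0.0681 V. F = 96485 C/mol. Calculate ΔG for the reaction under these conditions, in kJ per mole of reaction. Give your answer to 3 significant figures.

−284 kJ/mol

With Pt²⁺/Pt reduced at the cathode, E°cell = +1.209 − (−0.259) = +1.468 V and n = 2.
Here Q = [V^3+(aq)]^2 / ([Pt^2+(aq)]·[V^2+(aq)]^2) = 0.671 (log Q = −0.173), giving E = +1.468 − (0.0681/2)·(−0.173) = +1.4739 V.
Finally ΔG = −nFE = −(2)(96485 C/mol)(+1.4739 V) = −284 kJ/mol.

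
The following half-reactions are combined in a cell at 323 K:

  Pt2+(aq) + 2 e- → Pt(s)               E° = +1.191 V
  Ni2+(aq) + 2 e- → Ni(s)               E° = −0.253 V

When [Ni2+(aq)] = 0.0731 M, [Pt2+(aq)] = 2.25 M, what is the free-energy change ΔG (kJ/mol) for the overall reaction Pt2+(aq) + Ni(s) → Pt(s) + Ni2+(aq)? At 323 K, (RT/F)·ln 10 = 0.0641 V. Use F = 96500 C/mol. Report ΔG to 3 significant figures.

−288 kJ/mol

The standard cell potential is +1.191 − (−0.253) = +1.444 V, with n = 2 electrons in the balanced equation.
The reaction quotient is [Ni2+(aq)] / [Pt2+(aq)] = 0.0325; by Nernst, E = +1.444 − (0.0641/2)(−1.488) = +1.4917 V.
ΔG = −nFE = −(2)(96500)(+1.4917) J/mol = −288 kJ/mol.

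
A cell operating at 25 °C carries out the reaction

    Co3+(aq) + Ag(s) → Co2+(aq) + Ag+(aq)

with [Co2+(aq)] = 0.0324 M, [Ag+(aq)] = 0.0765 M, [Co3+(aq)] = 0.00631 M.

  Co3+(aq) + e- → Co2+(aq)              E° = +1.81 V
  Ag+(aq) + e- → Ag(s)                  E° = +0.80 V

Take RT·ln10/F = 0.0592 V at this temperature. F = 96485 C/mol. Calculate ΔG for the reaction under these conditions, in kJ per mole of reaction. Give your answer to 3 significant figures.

E°cell = +1.81 − (+0.80) = +1.01 V; the balanced reaction transfers n = 1 electron.
The reaction quotient is ([Co2+(aq)]·[Ag+(aq)]) / [Co3+(aq)] = 0.393; by Nernst, E = +1.01 − (0.0592/1)(−0.406) = +1.0340 V.
Finally ΔG = −nFE = −(1)(96485 C/mol)(+1.0340 V) = −99.8 kJ/mol.

−99.8 kJ/mol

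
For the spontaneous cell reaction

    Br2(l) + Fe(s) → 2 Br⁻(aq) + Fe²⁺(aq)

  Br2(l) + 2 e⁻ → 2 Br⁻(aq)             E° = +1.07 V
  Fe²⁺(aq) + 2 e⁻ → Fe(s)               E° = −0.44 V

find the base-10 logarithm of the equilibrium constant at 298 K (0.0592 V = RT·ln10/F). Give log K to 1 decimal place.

log K = 51.0

The Br₂/Br⁻ couple is reduced (cathode); E°cell = +1.07 − (−0.44) = +1.51 V with n = 2.
At equilibrium E = 0, so log K = nE°cell / 0.0592 = (2)(+1.51) / 0.0592 = 51.0.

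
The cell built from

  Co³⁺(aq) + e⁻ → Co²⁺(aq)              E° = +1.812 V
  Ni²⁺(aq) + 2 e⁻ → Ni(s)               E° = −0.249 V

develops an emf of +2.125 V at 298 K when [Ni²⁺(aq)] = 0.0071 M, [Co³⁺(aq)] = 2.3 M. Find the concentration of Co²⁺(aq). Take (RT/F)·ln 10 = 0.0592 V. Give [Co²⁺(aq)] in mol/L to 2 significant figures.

2.3 M

The Co³⁺/Co²⁺ couple has the larger reduction potential, so it is the cathode: E°cell = +1.812 − (−0.249) = +2.061 V and n = 2.
From the Nernst equation, log Q = n(E° − E)/0.0592 = 2·(+2.061 − (+2.125))/0.0592 = −2.162.
Balancing electrons gives 2 Co³⁺(aq) + Ni(s) → 2 Co²⁺(aq) + Ni²⁺(aq); thus Q = ([Co²⁺(aq)]^2·[Ni²⁺(aq)]) / [Co³⁺(aq)]^2.
Isolating [Co²⁺(aq)] in Q = 10^{−2.162} yields log [Co²⁺(aq)] = 0.355, i.e. 2.3 M.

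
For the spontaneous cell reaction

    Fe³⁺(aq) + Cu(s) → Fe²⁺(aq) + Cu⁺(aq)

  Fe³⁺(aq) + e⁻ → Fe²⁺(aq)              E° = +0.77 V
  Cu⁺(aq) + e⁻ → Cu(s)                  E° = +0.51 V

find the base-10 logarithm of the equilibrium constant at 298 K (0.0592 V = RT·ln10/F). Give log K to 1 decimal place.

log K = 4.4

The Fe³⁺/Fe²⁺ couple is reduced (cathode); E°cell = +0.77 − (+0.51) = +0.26 V with n = 1.
At equilibrium E = 0, so log K = nE°cell / 0.0592 = (1)(+0.26) / 0.0592 = 4.4.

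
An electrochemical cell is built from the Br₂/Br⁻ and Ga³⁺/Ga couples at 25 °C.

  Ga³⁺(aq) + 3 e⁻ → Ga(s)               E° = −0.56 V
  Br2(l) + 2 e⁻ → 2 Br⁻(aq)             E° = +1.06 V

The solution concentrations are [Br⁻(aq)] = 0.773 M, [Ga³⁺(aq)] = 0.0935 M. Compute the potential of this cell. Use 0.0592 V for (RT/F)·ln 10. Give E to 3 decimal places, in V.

Since E°(Br₂/Br⁻) > E°(Ga³⁺/Ga), Br₂/Br⁻ serves as the cathode.
E°cell = E°cat − E°an = +1.06 − (−0.56) = +1.62 V; n = 6.
For the overall reaction 3 Br2(l) + 2 Ga(s) → 6 Br⁻(aq) + 2 Ga³⁺(aq), Q = [Br⁻(aq)]^6·[Ga³⁺(aq)]^2 = 0.00187, giving log Q = −2.729.
E = E° − (0.0592/n)·log Q = +1.62 − (0.0592/6)(−2.729) = +1.647 V.

+1.647 V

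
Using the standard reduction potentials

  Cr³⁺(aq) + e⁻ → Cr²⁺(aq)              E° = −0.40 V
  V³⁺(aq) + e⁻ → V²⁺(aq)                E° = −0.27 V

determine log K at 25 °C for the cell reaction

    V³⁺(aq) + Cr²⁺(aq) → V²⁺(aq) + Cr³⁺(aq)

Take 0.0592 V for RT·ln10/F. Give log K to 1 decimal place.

log K = 2.2

The V³⁺/V²⁺ couple is reduced (cathode); E°cell = −0.27 − (−0.40) = +0.13 V with n = 1.
At equilibrium E = 0, so log K = nE°cell / 0.0592 = (1)(+0.13) / 0.0592 = 2.2.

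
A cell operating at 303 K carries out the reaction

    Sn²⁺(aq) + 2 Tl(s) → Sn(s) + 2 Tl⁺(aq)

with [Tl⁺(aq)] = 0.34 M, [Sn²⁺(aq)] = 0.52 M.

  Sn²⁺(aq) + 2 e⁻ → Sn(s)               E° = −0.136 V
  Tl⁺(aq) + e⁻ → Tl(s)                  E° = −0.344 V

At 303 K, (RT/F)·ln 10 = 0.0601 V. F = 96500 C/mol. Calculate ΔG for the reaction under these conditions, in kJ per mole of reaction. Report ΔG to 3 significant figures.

−43.9 kJ/mol

With Sn²⁺/Sn reduced at the cathode, E°cell = −0.136 − (−0.344) = +0.208 V and n = 2.
The reaction quotient is [Tl⁺(aq)]^2 / [Sn²⁺(aq)] = 0.222; by Nernst, E = +0.208 − (0.0601/2)(−0.653) = +0.2276 V.
Then ΔG = −nFE = −2 × 96500 × +0.2276 J/mol = −43.9 kJ/mol.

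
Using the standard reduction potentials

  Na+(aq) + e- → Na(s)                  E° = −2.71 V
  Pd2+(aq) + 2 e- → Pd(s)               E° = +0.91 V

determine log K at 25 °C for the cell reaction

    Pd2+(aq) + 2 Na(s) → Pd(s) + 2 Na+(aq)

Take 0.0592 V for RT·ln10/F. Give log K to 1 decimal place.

The Pd²⁺/Pd couple is reduced (cathode); E°cell = +0.91 − (−2.71) = +3.62 V with n = 2.
At equilibrium E = 0, so log K = nE°cell / 0.0592 = (2)(+3.62) / 0.0592 = 122.3.

log K = 122.3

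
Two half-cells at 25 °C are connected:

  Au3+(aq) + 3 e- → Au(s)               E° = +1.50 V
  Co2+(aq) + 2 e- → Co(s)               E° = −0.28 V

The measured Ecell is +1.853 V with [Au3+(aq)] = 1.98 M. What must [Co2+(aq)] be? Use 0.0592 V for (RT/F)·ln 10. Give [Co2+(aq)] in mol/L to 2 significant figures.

With Au³⁺/Au at the cathode and Co²⁺/Co at the anode, E°cell = +1.50 − (−0.28) = +1.78 V (n = 6).
Since E = E° − (0.0592/n)·log Q, log Q = n(E° − E)/0.0592 = −7.399.
For 2 Au3+(aq) + 3 Co(s) → 2 Au(s) + 3 Co2+(aq), the reaction quotient is Q = [Co2+(aq)]^3 / [Au3+(aq)]^2.
Solving for the unknown gives log [Co2+(aq)] = −2.269, so [Co2+(aq)] ≈ 0.0054 M.

0.0054 M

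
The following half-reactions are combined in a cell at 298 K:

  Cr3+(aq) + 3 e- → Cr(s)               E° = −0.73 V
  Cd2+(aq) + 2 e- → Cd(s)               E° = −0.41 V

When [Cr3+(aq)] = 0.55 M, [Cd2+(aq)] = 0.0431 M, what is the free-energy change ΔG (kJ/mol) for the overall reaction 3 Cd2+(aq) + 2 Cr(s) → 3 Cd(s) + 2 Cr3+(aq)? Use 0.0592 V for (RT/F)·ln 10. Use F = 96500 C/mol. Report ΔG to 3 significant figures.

E°cell = −0.41 − (−0.73) = +0.32 V; the balanced reaction transfers n = 6 electrons.
Q = [Cr3+(aq)]^2 / [Cd2+(aq)]^3 = 3.78×10^3, so log Q = 3.577 and E = +0.32 − (0.0592/6)(3.577) = +0.2847 V.
Then ΔG = −nFE = −6 × 96500 × +0.2847 J/mol = −165 kJ/mol.

−165 kJ/mol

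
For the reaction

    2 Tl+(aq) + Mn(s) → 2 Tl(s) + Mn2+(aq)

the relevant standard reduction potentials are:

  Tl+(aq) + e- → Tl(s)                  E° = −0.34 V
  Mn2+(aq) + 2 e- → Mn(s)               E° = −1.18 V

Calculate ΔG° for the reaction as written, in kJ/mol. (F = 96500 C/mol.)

−162 kJ/mol

In the reaction as written Tl+(aq) is reduced, so the Tl⁺/Tl couple is the cathode and Mn²⁺/Mn is the anode.
E°cell = −0.34 − (−1.18) = +0.84 V; balancing electrons gives n = 2.
ΔG° = −nFE°cell = −(2)(96500)(+0.84) J/mol = −162 kJ/mol.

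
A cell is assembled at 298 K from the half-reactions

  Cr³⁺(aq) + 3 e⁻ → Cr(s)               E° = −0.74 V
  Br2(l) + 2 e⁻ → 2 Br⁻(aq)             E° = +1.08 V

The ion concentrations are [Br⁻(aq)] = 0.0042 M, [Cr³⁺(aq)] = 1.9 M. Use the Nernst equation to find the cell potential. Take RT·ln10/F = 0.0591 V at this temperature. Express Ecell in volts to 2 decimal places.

+1.95 V

Br₂/Br⁻ is reduced (cathode, E° = +1.08 V) and Cr³⁺/Cr is oxidized (anode).
E°cell = E°cat − E°an = +1.08 − (−0.74) = +1.82 V; n = 6.
For the overall reaction 3 Br2(l) + 2 Cr(s) → 6 Br⁻(aq) + 2 Cr³⁺(aq), Q = [Br⁻(aq)]^6·[Cr³⁺(aq)]^2 = 1.98×10^−14, giving log Q = −13.703.
Applying E = E° − (RT ln10/nF)·log Q gives +1.82 − (0.0591/6)(−13.703) = +1.95 V.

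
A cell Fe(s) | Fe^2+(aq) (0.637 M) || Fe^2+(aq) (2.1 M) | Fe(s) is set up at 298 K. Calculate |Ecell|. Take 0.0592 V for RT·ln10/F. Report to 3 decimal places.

For a concentration cell E°cell = 0, since both electrodes use the same couple.
The compartment with the higher Fe^2+(aq) concentration (2.1 M) acts as the cathode; ions are reduced there and produced at the dilute (0.637 M) anode.
With n = 2, Ecell = −(0.0592/2)·log([dilute]/[conc]) = −(0.0592/2)·log(0.637/2.1) = +0.015 V.

0.015 V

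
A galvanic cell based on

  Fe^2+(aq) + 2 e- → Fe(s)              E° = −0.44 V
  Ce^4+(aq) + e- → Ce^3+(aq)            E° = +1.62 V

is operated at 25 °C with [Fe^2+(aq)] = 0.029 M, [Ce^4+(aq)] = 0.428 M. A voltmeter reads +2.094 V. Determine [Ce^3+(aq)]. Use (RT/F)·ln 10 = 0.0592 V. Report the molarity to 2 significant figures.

0.67 M

The Ce⁴⁺/Ce³⁺ couple has the larger reduction potential, so it is the cathode: E°cell = +1.62 − (−0.44) = +2.06 V and n = 2.
From the Nernst equation, log Q = n(E° − E)/0.0592 = 2·(+2.06 − (+2.094))/0.0592 = −1.149.
The balanced reaction is 2 Ce^4+(aq) + Fe(s) → 2 Ce^3+(aq) + Fe^2+(aq), so Q = ([Ce^3+(aq)]^2·[Fe^2+(aq)]) / [Ce^4+(aq)]^2.
Substituting the known concentrations and solving, log [Ce^3+(aq)] = −0.174 and [Ce^3+(aq)] = 0.67 M.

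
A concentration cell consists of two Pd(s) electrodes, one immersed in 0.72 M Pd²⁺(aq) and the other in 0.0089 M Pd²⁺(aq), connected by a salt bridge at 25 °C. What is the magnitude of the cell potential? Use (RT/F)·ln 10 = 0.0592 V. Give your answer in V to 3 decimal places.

For a concentration cell E°cell = 0, since both electrodes use the same couple.
The compartment with the higher Pd²⁺(aq) concentration (0.72 M) acts as the cathode; ions are reduced there and produced at the dilute (0.0089 M) anode.
With n = 2, Ecell = −(0.0592/2)·log([dilute]/[conc]) = −(0.0592/2)·log(0.0089/0.72) = +0.056 V.

0.056 V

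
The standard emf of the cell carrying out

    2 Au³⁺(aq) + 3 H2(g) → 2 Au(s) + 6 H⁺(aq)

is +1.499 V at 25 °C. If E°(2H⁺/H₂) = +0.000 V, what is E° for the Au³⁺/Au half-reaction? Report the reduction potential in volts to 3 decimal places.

+1.499 V

In the reaction as written the Au³⁺/Au couple is reduced (cathode) and 2H⁺/H₂ is oxidized (anode), so E°cell = E°(Au³⁺/Au) − E°(2H⁺/H₂).
E°(Au³⁺/Au) = E°cell + E°(anode) = +1.499 + (+0.000) = +1.499 V.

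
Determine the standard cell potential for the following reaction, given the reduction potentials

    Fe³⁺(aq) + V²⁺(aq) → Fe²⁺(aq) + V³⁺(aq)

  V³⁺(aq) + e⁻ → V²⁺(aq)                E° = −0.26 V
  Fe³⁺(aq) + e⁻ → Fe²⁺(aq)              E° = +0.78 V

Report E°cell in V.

+1.04 V

Fe³⁺(aq) gains electrons, so the Fe³⁺/Fe²⁺ couple is the cathode; the V³⁺/V²⁺ couple is the anode.
E°cell = E°(cathode) − E°(anode) = +0.78 − (−0.26) = +1.04 V.
The positive value indicates the reaction is spontaneous as written.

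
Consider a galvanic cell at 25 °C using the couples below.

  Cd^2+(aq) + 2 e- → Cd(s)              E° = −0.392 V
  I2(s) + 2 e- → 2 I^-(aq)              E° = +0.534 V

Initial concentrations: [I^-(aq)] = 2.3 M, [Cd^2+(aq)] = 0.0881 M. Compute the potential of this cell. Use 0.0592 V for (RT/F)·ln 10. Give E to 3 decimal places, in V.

+0.936 V

The I₂/I⁻ couple has the more positive E°, so it is the cathode; Cd²⁺/Cd is the anode.
E°cell = E°cat − E°an = +0.534 − (−0.392) = +0.926 V; n = 2.
For the overall reaction I2(s) + Cd(s) → 2 I^-(aq) + Cd^2+(aq), Q = [I^-(aq)]^2·[Cd^2+(aq)] = 0.466, giving log Q = −0.332.
By the Nernst equation, E = +0.926 − (0.0592/2)·(−0.332) = +0.936 V.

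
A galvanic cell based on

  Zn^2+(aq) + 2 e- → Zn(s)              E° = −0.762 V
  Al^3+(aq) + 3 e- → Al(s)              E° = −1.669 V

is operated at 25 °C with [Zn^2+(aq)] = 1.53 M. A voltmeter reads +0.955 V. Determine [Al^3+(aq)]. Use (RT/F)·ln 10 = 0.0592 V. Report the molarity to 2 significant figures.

0.0070 M

Zn²⁺/Zn is the cathode (higher E°); E°cell = −0.762 − (−1.669) = +0.907 V with n = 6.
From the Nernst equation, log Q = n(E° − E)/0.0592 = 6·(+0.907 − (+0.955))/0.0592 = −4.865.
The balanced reaction is 3 Zn^2+(aq) + 2 Al(s) → 3 Zn(s) + 2 Al^3+(aq), so Q = [Al^3+(aq)]^2 / [Zn^2+(aq)]^3.
Solving for the unknown gives log [Al^3+(aq)] = −2.155, so [Al^3+(aq)] ≈ 0.0070 M.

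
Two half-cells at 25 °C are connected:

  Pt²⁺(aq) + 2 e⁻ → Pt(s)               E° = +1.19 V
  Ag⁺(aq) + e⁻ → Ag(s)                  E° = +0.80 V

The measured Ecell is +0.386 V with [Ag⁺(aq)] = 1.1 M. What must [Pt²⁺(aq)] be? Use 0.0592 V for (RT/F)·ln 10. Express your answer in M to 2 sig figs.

With Pt²⁺/Pt at the cathode and Ag⁺/Ag at the anode, E°cell = +1.19 − (+0.80) = +0.39 V (n = 2).
Since E = E° − (0.0592/n)·log Q, log Q = n(E° − E)/0.0592 = 0.135.
The balanced reaction is Pt²⁺(aq) + 2 Ag(s) → Pt(s) + 2 Ag⁺(aq), so Q = [Ag⁺(aq)]^2 / [Pt²⁺(aq)].
Solving for the unknown gives log [Pt²⁺(aq)] = −0.052, so [Pt²⁺(aq)] ≈ 0.89 M.

0.89 M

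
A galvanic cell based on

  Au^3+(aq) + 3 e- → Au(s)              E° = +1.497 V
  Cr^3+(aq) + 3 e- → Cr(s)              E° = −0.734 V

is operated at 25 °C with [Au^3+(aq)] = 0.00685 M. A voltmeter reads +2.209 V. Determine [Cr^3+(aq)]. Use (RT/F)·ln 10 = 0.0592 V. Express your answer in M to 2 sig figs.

0.089 M

With Au³⁺/Au at the cathode and Cr³⁺/Cr at the anode, E°cell = +1.497 − (−0.734) = +2.231 V (n = 3).
From the Nernst equation, log Q = n(E° − E)/0.0592 = 3·(+2.231 − (+2.209))/0.0592 = 1.115.
Balancing electrons gives Au^3+(aq) + Cr(s) → Au(s) + Cr^3+(aq); thus Q = [Cr^3+(aq)] / [Au^3+(aq)].
Substituting the known concentrations and solving, log [Cr^3+(aq)] = −1.049 and [Cr^3+(aq)] = 0.089 M.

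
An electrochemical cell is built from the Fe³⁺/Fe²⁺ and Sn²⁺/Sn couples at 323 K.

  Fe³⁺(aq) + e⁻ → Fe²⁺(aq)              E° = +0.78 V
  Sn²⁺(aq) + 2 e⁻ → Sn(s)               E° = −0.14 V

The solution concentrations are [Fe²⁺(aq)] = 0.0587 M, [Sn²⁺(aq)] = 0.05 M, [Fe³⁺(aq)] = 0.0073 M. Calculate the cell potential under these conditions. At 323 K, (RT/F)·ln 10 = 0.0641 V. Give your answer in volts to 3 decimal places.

+0.904 V

The Fe³⁺/Fe²⁺ couple has the more positive E°, so it is the cathode; Sn²⁺/Sn is the anode.
E°cell = +0.78 − (−0.14) = +0.92 V, with n = 2 electrons transferred.
Balancing gives 2 Fe³⁺(aq) + Sn(s) → 2 Fe²⁺(aq) + Sn²⁺(aq); hence Q = ([Fe²⁺(aq)]^2·[Sn²⁺(aq)]) / [Fe³⁺(aq)]^2 = 3.23 (log Q = 0.510).
E = E° − (0.0641/n)·log Q = +0.92 − (0.0641/2)(0.510) = +0.904 V.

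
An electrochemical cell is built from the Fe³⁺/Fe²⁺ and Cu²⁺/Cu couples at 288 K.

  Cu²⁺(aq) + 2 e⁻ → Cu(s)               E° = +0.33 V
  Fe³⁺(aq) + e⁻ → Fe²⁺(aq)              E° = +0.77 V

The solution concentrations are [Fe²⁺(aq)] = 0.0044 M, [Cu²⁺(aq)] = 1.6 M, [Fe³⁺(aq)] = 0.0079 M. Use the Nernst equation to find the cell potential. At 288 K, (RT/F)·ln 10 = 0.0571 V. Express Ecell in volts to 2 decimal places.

+0.45 V

Since E°(Fe³⁺/Fe²⁺) > E°(Cu²⁺/Cu), Fe³⁺/Fe²⁺ serves as the cathode.
E°cell = +0.77 − (+0.33) = +0.44 V, with n = 2 electrons transferred.
For the overall reaction 2 Fe³⁺(aq) + Cu(s) → 2 Fe²⁺(aq) + Cu²⁺(aq), Q = ([Fe²⁺(aq)]^2·[Cu²⁺(aq)]) / [Fe³⁺(aq)]^2 = 0.496, giving log Q = −0.304.
Applying E = E° − (RT ln10/nF)·log Q gives +0.44 − (0.0571/2)(−0.304) = +0.45 V.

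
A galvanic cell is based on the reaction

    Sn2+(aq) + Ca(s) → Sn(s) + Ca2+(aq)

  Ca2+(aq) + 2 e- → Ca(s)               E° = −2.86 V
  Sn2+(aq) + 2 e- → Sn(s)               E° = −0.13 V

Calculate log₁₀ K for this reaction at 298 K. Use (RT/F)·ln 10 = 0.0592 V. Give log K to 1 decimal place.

The Sn²⁺/Sn couple is reduced (cathode); E°cell = −0.13 − (−2.86) = +2.73 V with n = 2.
At equilibrium E = 0, so log K = nE°cell / 0.0592 = (2)(+2.73) / 0.0592 = 92.2.

log K = 92.2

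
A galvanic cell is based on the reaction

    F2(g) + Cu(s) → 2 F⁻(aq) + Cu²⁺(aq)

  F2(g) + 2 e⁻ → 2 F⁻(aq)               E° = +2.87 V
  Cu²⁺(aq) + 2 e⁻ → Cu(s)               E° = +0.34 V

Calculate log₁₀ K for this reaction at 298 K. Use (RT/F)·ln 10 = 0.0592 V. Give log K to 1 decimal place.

log K = 85.5

The F₂/F⁻ couple is reduced (cathode); E°cell = +2.87 − (+0.34) = +2.53 V with n = 2.
At equilibrium E = 0, so log K = nE°cell / 0.0592 = (2)(+2.53) / 0.0592 = 85.5.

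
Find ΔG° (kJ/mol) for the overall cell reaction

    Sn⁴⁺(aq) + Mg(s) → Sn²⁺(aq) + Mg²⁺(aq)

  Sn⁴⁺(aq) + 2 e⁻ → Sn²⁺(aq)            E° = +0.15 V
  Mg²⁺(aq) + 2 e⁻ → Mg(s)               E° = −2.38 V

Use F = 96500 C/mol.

In the reaction as written Sn⁴⁺(aq) is reduced, so the Sn⁴⁺/Sn²⁺ couple is the cathode and Mg²⁺/Mg is the anode.
E°cell = +0.15 − (−2.38) = +2.53 V; balancing electrons gives n = 2.
ΔG° = −nFE°cell = −(2)(96500)(+2.53) J/mol = −488 kJ/mol.

−488 kJ/mol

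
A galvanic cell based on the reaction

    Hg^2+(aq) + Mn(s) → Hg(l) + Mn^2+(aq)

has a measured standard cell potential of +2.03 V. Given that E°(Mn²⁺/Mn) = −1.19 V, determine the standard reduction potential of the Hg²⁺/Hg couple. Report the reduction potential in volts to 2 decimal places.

In the reaction as written the Hg²⁺/Hg couple is reduced (cathode) and Mn²⁺/Mn is oxidized (anode), so E°cell = E°(Hg²⁺/Hg) − E°(Mn²⁺/Mn).
E°(Hg²⁺/Hg) = E°cell + E°(anode) = +2.03 + (−1.19) = +0.84 V.

+0.84 V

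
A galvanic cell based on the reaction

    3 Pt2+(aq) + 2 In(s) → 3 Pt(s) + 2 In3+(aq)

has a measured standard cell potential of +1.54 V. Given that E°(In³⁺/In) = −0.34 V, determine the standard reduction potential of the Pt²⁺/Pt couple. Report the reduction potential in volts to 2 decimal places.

In the reaction as written the Pt²⁺/Pt couple is reduced (cathode) and In³⁺/In is oxidized (anode), so E°cell = E°(Pt²⁺/Pt) − E°(In³⁺/In).
E°(Pt²⁺/Pt) = E°cell + E°(anode) = +1.54 + (−0.34) = +1.20 V.

+1.20 V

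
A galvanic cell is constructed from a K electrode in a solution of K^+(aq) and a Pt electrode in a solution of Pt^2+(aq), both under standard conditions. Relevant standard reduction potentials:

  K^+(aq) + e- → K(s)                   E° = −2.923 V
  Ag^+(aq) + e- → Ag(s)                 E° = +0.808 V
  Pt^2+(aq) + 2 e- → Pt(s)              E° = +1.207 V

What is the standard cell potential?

+4.130 V

Of the two couples in this cell, the one with the more positive reduction potential is reduced at the cathode: here that is Pt²⁺/Pt (+1.207 V); K⁺/K (−2.923 V) is the anode.
E°cell = E°(cathode) − E°(anode) = +1.207 − (−2.923) = +4.130 V.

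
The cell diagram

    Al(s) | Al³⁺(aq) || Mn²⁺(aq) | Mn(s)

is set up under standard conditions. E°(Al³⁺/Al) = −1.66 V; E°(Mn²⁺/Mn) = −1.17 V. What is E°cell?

By convention the left-hand electrode in cell notation is the anode (oxidation) and the right-hand electrode is the cathode (reduction).
E°cell = E°(right) − E°(left) = −1.17 − (−1.66) = +0.49 V.

+0.49 V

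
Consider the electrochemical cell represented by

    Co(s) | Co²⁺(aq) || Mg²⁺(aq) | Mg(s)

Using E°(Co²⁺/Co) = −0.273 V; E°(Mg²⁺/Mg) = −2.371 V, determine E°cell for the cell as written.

−2.098 V

By convention the left-hand electrode in cell notation is the anode (oxidation) and the right-hand electrode is the cathode (reduction).
E°cell = E°(right) − E°(left) = −2.371 − (−0.273) = −2.098 V.
The negative sign shows that, as written, the cell would require an external voltage to drive the reaction.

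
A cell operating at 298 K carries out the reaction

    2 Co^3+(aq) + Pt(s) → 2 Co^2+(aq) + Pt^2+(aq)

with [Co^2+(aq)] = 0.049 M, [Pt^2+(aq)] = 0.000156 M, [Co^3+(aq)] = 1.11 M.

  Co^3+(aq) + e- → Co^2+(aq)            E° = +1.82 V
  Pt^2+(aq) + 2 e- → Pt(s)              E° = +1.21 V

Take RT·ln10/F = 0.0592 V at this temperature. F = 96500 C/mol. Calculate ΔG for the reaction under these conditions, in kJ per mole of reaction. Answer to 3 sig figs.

−155 kJ/mol

The standard cell potential is +1.82 − (+1.21) = +0.61 V, with n = 2 electrons in the balanced equation.
Here Q = ([Co^2+(aq)]^2·[Pt^2+(aq)]) / [Co^3+(aq)]^2 = 3.04×10^−7 (log Q = −6.517), giving E = +0.61 − (0.0592/2)·(−6.517) = +0.8029 V.
ΔG = −nFE = −(2)(96500)(+0.8029) J/mol = −155 kJ/mol.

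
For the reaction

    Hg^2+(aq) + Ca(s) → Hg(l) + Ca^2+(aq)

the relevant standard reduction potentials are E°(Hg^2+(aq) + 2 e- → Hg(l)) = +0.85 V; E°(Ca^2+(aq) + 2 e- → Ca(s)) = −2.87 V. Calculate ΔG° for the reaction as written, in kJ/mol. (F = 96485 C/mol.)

−718 kJ/mol

In the reaction as written Hg^2+(aq) is reduced, so the Hg²⁺/Hg couple is the cathode and Ca²⁺/Ca is the anode.
E°cell = +0.85 − (−2.87) = +3.72 V; balancing electrons gives n = 2.
ΔG° = −nFE°cell = −(2)(96485)(+3.72) J/mol = −718 kJ/mol.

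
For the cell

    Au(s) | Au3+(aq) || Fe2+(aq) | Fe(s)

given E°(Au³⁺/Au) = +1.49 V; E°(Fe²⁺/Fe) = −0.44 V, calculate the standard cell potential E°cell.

−1.93 V

By convention the left-hand electrode in cell notation is the anode (oxidation) and the right-hand electrode is the cathode (reduction).
E°cell = E°(right) − E°(left) = −0.44 − (+1.49) = −1.93 V.
The negative sign shows that, as written, the cell would require an external voltage to drive the reaction.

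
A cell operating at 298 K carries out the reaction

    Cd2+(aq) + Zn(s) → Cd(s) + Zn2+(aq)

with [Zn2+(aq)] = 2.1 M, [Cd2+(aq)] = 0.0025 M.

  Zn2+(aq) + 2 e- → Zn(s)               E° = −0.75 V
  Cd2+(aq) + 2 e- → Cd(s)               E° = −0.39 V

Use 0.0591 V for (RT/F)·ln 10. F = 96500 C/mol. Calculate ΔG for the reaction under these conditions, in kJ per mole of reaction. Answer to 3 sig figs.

With Cd²⁺/Cd reduced at the cathode, E°cell = −0.39 − (−0.75) = +0.36 V and n = 2.
Q = [Zn2+(aq)] / [Cd2+(aq)] = 840, so log Q = 2.924 and E = +0.36 − (0.0591/2)(2.924) = +0.2736 V.
Then ΔG = −nFE = −2 × 96500 × +0.2736 J/mol = −52.8 kJ/mol.

−52.8 kJ/mol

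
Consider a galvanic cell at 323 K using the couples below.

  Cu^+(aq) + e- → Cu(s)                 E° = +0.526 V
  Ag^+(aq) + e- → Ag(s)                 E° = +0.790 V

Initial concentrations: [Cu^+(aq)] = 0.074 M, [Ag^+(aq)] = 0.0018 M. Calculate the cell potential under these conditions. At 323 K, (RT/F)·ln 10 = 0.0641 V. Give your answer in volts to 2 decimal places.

Since E°(Ag⁺/Ag) > E°(Cu⁺/Cu), Ag⁺/Ag serves as the cathode.
E°cell = +0.790 − (+0.526) = +0.264 V, with n = 1 electron transferred.
Balancing gives Ag^+(aq) + Cu(s) → Ag(s) + Cu^+(aq); hence Q = [Cu^+(aq)] / [Ag^+(aq)] = 41.1 (log Q = 1.614).
By the Nernst equation, E = +0.264 − (0.0641/1)·(1.614) = +0.16 V.

+0.16 V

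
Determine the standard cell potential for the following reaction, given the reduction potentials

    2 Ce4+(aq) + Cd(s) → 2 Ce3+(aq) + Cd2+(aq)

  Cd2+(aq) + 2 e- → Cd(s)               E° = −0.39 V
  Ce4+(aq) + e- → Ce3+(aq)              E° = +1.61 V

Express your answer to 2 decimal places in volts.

Ce4+(aq) gains electrons, so the Ce⁴⁺/Ce³⁺ couple is the cathode; the Cd²⁺/Cd couple is the anode.
E°cell = E°(cathode) − E°(anode) = +1.61 − (−0.39) = +2.00 V.

+2.00 V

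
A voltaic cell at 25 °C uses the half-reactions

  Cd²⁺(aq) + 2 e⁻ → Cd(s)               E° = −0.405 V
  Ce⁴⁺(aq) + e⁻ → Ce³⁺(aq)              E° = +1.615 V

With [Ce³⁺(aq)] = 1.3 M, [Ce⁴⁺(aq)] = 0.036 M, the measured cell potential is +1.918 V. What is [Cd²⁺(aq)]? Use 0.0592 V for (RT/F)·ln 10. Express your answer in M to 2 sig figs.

With Ce⁴⁺/Ce³⁺ at the cathode and Cd²⁺/Cd at the anode, E°cell = +1.615 − (−0.405) = +2.020 V (n = 2).
From the Nernst equation, log Q = n(E° − E)/0.0592 = 2·(+2.020 − (+1.918))/0.0592 = 3.446.
For 2 Ce⁴⁺(aq) + Cd(s) → 2 Ce³⁺(aq) + Cd²⁺(aq), the reaction quotient is Q = ([Ce³⁺(aq)]^2·[Cd²⁺(aq)]) / [Ce⁴⁺(aq)]^2.
Solving for the unknown gives log [Cd²⁺(aq)] = 0.331, so [Cd²⁺(aq)] ≈ 2.1 M.

2.1 M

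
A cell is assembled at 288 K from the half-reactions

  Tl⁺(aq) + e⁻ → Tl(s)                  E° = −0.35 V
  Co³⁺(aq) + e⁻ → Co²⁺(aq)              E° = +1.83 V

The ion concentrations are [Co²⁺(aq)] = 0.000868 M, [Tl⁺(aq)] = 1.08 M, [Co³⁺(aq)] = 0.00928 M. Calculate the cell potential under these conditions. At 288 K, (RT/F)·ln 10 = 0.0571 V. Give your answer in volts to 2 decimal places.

+2.24 V

Co³⁺/Co²⁺ is reduced (cathode, E° = +1.83 V) and Tl⁺/Tl is oxidized (anode).
E°cell = +1.83 − (−0.35) = +2.18 V, with n = 1 electron transferred.
The balanced reaction is Co³⁺(aq) + Tl(s) → Co²⁺(aq) + Tl⁺(aq), so Q = ([Co²⁺(aq)]·[Tl⁺(aq)]) / [Co³⁺(aq)] = 0.101 and log Q = −0.996.
E = E° − (0.0571/n)·log Q = +2.18 − (0.0571/1)(−0.996) = +2.24 V.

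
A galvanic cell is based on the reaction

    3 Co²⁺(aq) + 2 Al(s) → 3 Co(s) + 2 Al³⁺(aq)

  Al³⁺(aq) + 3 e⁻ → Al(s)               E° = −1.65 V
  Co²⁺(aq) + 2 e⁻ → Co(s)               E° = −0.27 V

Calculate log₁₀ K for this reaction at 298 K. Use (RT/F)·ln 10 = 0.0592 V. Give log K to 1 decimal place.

log K = 139.9

The Co²⁺/Co couple is reduced (cathode); E°cell = −0.27 − (−1.65) = +1.38 V with n = 6.
At equilibrium E = 0, so log K = nE°cell / 0.0592 = (6)(+1.38) / 0.0592 = 139.9.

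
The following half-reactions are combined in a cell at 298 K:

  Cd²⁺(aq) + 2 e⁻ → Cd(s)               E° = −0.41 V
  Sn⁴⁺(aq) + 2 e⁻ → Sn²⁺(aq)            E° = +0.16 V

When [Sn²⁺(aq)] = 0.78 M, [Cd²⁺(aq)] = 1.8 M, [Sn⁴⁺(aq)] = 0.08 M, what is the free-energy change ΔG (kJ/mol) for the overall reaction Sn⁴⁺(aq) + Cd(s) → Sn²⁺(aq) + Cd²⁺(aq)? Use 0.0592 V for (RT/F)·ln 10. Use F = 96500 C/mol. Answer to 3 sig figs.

−103 kJ/mol

With Sn⁴⁺/Sn²⁺ reduced at the cathode, E°cell = +0.16 − (−0.41) = +0.57 V and n = 2.
The reaction quotient is ([Sn²⁺(aq)]·[Cd²⁺(aq)]) / [Sn⁴⁺(aq)] = 17.6; by Nernst, E = +0.57 − (0.0592/2)(1.244) = +0.5332 V.
Finally ΔG = −nFE = −(2)(96500 C/mol)(+0.5332 V) = −103 kJ/mol.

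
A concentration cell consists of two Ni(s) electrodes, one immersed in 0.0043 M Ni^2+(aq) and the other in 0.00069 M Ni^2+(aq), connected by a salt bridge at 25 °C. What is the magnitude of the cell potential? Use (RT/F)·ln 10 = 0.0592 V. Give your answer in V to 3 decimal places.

0.024 V

For a concentration cell E°cell = 0, since both electrodes use the same couple.
The compartment with the higher Ni^2+(aq) concentration (0.0043 M) acts as the cathode; ions are reduced there and produced at the dilute (0.00069 M) anode.
With n = 2, Ecell = −(0.0592/2)·log([dilute]/[conc]) = −(0.0592/2)·log(0.00069/0.0043) = +0.024 V.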